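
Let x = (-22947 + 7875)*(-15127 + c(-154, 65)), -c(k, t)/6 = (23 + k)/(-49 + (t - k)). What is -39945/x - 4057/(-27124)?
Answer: 6542209581709/43790746273088 ≈ 0.14940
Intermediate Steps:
c(k, t) = -6*(23 + k)/(-49 + t - k) (c(k, t) = -6*(23 + k)/(-49 + (t - k)) = -6*(23 + k)/(-49 + t - k))
x = 19373578944/85 (x = (-22947 + 7875)*(-15127 + 6*(23 - 154)/(49 - 154 - 1*65)) = -15072*(-15127 + 6*(-131)/(49 - 154 - 65)) = -15072*(-15127 + 6*(-131)/(-170)) = -15072*(-15127 + 6*(-1/170)*(-131)) = -15072*(-15127 + 393/85) = -15072*(-1285402/85) = 19373578944/85 ≈ 2.2792e+8)
-39945/x - 4057/(-27124) = -39945/19373578944/85 - 4057/(-27124) = -39945*85/19373578944 - 4057*(-1/27124) = -1131775/6457859648 + 4057/27124 = 6542209581709/43790746273088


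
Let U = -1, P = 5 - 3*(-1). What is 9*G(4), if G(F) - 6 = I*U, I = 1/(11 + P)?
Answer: 1017/19 ≈ 53.526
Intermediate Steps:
P = 8 (P = 5 + 3 = 8)
I = 1/19 (I = 1/(11 + 8) = 1/19 ≈ 0.052632)
G(F) = 113/19 (G(F) = 6 + (1/19)*(-1) = 6 - 1/19 = 113/19)
9*G(4) = 9*(113/19) = 1017/19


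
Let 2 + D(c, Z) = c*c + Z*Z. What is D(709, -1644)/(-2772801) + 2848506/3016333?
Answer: -1770258757889/8363691158733 ≈ -0.21166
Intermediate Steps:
D(c, Z) = -2 + Z**2 + c**2 (D(c, Z) = -2 + (c*c + Z*Z) = -2 + (c**2 + Z**2) = -2 + (Z**2 + c**2) = -2 + Z**2 + c**2)
D(709, -1644)/(-2772801) + 2848506/3016333 = (-2 + (-1644)**2 + 709**2)/(-2772801) + 2848506/3016333 = (-2 + 2702736 + 502681)*(-1/2772801) + 2848506*(1/3016333) = 3205415*(-1/2772801) + 2848506/3016333 = -3205415/2772801 + 2848506/3016333 = -1770258757889/8363691158733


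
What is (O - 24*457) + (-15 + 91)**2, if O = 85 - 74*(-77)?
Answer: 591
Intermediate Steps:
O = 5783 (O = 85 + 5698 = 5783)
(O - 24*457) + (-15 + 91)**2 = (5783 - 24*457) + (-15 + 91)**2 = (5783 - 10968) + 76**2 = -5185 + 5776 = 591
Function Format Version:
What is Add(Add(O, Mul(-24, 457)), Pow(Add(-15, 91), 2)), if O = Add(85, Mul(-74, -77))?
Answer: 591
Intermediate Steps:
O = 5783 (O = Add(85, 5698) = 5783)
Add(Add(O, Mul(-24, 457)), Pow(Add(-15, 91), 2)) = Add(Add(5783, Mul(-24, 457)), Pow(Add(-15, 91), 2)) = Add(Add(5783, -10968), Pow(76, 2)) = Add(-5185, 5776) = 591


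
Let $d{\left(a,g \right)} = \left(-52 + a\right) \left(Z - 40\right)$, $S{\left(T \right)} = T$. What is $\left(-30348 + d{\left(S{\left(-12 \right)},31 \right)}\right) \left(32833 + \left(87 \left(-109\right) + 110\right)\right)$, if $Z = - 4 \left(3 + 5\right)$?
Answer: $-603860400$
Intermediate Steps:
$Z = -32$ ($Z = \left(-4\right) 8 = -32$)
$d{\left(a,g \right)} = 3744 - 72 a$ ($d{\left(a,g \right)} = \left(-52 + a\right) \left(-32 - 40\right) = \left(-52 + a\right) \left(-72\right) = 3744 - 72 a$)
$\left(-30348 + d{\left(S{\left(-12 \right)},31 \right)}\right) \left(32833 + \left(87 \left(-109\right) + 110\right)\right) = \left(-30348 + \left(3744 - -864\right)\right) \left(32833 + \left(87 \left(-109\right) + 110\right)\right) = \left(-30348 + \left(3744 + 864\right)\right) \left(32833 + \left(-9483 + 110\right)\right) = \left(-30348 + 4608\right) \left(32833 - 9373\right) = \left(-25740\right) 23460 = -603860400$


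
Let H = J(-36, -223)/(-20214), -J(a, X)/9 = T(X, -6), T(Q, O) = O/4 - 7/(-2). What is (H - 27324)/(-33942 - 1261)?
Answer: 30684851/39532969 ≈ 0.77618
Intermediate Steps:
T(Q, O) = 7/2 + O/4 (T(Q, O) = O*(1/4) - 7*(-1/2) = O/4 + 7/2 = 7/2 + O/4)
J(a, X) = -18 (J(a, X) = -9*(7/2 + (1/4)*(-6)) = -9*(7/2 - 3/2) = -9*2 = -18)
H = 1/1123 (H = -18/(-20214) = -18*(-1/20214) = 1/1123 ≈ 0.00089047)
(H - 27324)/(-33942 - 1261) = (1/1123 - 27324)/(-33942 - 1261) = -30684851/1123/(-35203) = -30684851/1123*(-1/35203) = 30684851/39532969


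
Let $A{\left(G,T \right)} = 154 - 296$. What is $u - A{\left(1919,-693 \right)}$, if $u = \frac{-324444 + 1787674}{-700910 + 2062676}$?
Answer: $\frac{97417001}{680883} \approx 143.07$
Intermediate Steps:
$A{\left(G,T \right)} = -142$ ($A{\left(G,T \right)} = 154 - 296 = -142$)
$u = \frac{731615}{680883}$ ($u = \frac{1463230}{1361766} = 1463230 \cdot \frac{1}{1361766} = \frac{731615}{680883} \approx 1.0745$)
$u - A{\left(1919,-693 \right)} = \frac{731615}{680883} - -142 = \frac{731615}{680883} + 142 = \frac{97417001}{680883}$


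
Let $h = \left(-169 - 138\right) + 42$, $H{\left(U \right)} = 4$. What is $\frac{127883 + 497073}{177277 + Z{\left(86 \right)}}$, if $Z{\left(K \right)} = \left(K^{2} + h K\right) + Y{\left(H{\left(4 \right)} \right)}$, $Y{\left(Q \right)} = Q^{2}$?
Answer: $\frac{624956}{161899} \approx 3.8602$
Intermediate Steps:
$h = -265$ ($h = -307 + 42 = -265$)
$Z{\left(K \right)} = 16 + K^{2} - 265 K$ ($Z{\left(K \right)} = \left(K^{2} - 265 K\right) + 4^{2} = \left(K^{2} - 265 K\right) + 16 = 16 + K^{2} - 265 K$)
$\frac{127883 + 497073}{177277 + Z{\left(86 \right)}} = \frac{127883 + 497073}{177277 + \left(16 + 86^{2} - 22790\right)} = \frac{624956}{177277 + \left(16 + 7396 - 22790\right)} = \frac{624956}{177277 - 15378} = \frac{624956}{161899}$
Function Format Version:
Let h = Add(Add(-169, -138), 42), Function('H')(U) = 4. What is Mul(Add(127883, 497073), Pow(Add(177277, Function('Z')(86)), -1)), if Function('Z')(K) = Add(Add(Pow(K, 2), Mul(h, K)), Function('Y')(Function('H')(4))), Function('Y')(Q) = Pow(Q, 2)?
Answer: Rational(624956, 161899) ≈ 3.8602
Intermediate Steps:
h = -265 (h = Add(-307, 42) = -265)
Function('Z')(K) = Add(16, Pow(K, 2), Mul(-265, K)) (Function('Z')(K) = Add(Add(Pow(K, 2), Mul(-265, K)), Pow(4, 2)) = Add(Add(Pow(K, 2), Mul(-265, K)), 16) = Add(16, Pow(K, 2), Mul(-265, K)))
Mul(Add(127883, 497073), Pow(Add(177277, Function('Z')(86)), -1)) = Mul(Add(127883, 497073), Pow(Add(177277, Add(16, Pow(86, 2), Mul(-265, 86))), -1)) = Mul(624956, Pow(Add(177277, Add(16, 7396, -22790)), -1)) = Mul(624956, Pow(Add(177277, -15378), -1)) = Mul(624956, Pow(161899, -1)) = Mul(624956, Rational(1, 161899)) = Rational(624956, 161899)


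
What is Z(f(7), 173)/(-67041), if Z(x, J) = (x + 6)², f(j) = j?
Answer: -13/5157 ≈ -0.0025208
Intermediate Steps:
Z(x, J) = (6 + x)²
Z(f(7), 173)/(-67041) = (6 + 7)²/(-67041) = 13²*(-1/67041) = 169*(-1/67041) = -13/5157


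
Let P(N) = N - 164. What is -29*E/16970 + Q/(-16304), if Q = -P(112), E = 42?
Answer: -2592589/34584860 ≈ -0.074963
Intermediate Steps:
P(N) = -164 + N
Q = 52 (Q = -(-164 + 112) = -1*(-52) = 52)
-29*E/16970 + Q/(-16304) = -29*42/16970 + 52/(-16304) = -1218*1/16970 + 52*(-1/16304) = -609/8485 - 13/4076 = -2592589/34584860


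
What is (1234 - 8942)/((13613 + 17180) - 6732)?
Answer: -7708/24061 ≈ -0.32035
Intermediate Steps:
(1234 - 8942)/((13613 + 17180) - 6732) = -7708/(30793 - 6732) = -7708/24061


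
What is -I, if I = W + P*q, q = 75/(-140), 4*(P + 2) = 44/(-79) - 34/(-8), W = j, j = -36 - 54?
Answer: 3164865/35392 ≈ 89.423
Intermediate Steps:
j = -90
W = -90
P = -1361/1264 (P = -2 + (44/(-79) - 34/(-8))/4 = -2 + (44*(-1/79) - 34*(-⅛))/4 = -2 + (-44/79 + 17/4)/4 = -2 + (¼)*(1167/316) = -2 + 1167/1264 = -1361/1264 ≈ -1.0767)
q = -15/28 (q = 75*(-1/140) = -15/28 ≈ -0.53571)
I = -3164865/35392 (I = -90 - 1361/1264*(-15/28) = -90 + 20415/35392 = -3164865/35392 ≈ -89.423)
-I = -1*(-3164865/35392) = 3164865/35392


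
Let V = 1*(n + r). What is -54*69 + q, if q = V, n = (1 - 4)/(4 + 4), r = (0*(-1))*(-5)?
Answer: -29811/8 ≈ -3726.4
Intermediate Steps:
r = 0 (r = 0*(-5) = 0)
n = -3/8 ≈ -0.37500
V = -3/8 (V = 1*(-3/8 + 0) = 1*(-3/8) = -3/8 ≈ -0.37500)
q = -3/8 ≈ -0.37500
-54*69 + q = -54*69 - 3/8 = -3726 - 3/8 = -29811/8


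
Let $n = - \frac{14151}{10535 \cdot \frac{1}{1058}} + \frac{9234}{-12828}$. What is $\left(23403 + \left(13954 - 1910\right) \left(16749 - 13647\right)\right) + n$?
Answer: $\frac{841996379790561}{22523830} \approx 3.7382 \cdot 10^{7}$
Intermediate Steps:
$n = - \frac{32025831969}{22523830}$ ($n = - \frac{14151}{10535 \cdot \frac{1}{1058}} + 9234 \left(- \frac{1}{12828}\right) = - \frac{14151}{\frac{10535}{1058}} - \frac{1539}{2138} = \left(-14151\right) \frac{1058}{10535} - \frac{1539}{2138} = - \frac{14971758}{10535} - \frac{1539}{2138} = - \frac{32025831969}{22523830} \approx -1421.9$)
$\left(23403 + \left(13954 - 1910\right) \left(16749 - 13647\right)\right) + n = \left(23403 + \left(13954 - 1910\right) \left(16749 - 13647\right)\right) - \frac{32025831969}{22523830} = \left(23403 + 12044 \cdot 3102\right) - \frac{32025831969}{22523830} = \left(23403 + 37360488\right) - \frac{32025831969}{22523830} = 37383891 - \frac{32025831969}{22523830} = \frac{841996379790561}{22523830}$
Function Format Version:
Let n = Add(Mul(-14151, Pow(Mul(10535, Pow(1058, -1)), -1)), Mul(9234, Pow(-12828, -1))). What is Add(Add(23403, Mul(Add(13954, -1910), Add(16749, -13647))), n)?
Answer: Rational(841996379790561, 22523830) ≈ 3.7382e+7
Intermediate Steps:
n = Rational(-32025831969, 22523830) (n = Add(Mul(-14151, Pow(Mul(10535, Rational(1, 1058)), -1)), Mul(9234, Rational(-1, 12828))) = Add(Mul(-14151, Pow(Rational(10535, 1058), -1)), Rational(-1539, 2138)) = Add(Mul(-14151, Rational(1058, 10535)), Rational(-1539, 2138)) = Add(Rational(-14971758, 10535), Rational(-1539, 2138)) = Rational(-32025831969, 22523830) ≈ -1421.9)
Add(Add(23403, Mul(Add(13954, -1910), Add(16749, -13647))), n) = Add(Add(23403, Mul(Add(13954, -1910), Add(16749, -13647))), Rational(-32025831969, 22523830)) = Add(Add(23403, Mul(12044, 3102)), Rational(-32025831969, 22523830)) = Add(Add(23403, 37360488), Rational(-32025831969, 22523830)) = Add(37383891, Rational(-32025831969, 22523830)) = Rational(841996379790561, 22523830)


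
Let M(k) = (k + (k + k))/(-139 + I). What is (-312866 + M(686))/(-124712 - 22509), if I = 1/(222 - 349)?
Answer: 394542695/185645681 ≈ 2.1252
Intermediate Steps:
I = -1/127 (I = 1/(-127) = -1/127 ≈ -0.0078740)
M(k) = -381*k/17654 (M(k) = (k + (k + k))/(-139 - 1/127) = (k + 2*k)/(-17654/127) = (3*k)*(-127/17654) = -381*k/17654)
(-312866 + M(686))/(-124712 - 22509) = (-312866 - 381/17654*686)/(-124712 - 22509) = (-312866 - 18669/1261)/(-147221) = -394542695/1261*(-1/147221) = 394542695/185645681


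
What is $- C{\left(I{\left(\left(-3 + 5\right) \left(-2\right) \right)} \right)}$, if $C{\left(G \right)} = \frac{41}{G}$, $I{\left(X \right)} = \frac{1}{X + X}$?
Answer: $328$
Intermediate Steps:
$I{\left(X \right)} = \frac{1}{2 X}$
$- C{\left(I{\left(\left(-3 + 5\right) \left(-2\right) \right)} \right)} = - \frac{41}{\frac{1}{2} \frac{1}{\left(-3 + 5\right) \left(-2\right)}} = - \frac{41}{\frac{1}{2} \frac{1}{2 \left(-2\right)}} = - \frac{41}{\frac{1}{2} \frac{1}{-4}} = - \frac{41}{\frac{1}{2} \left(- \frac{1}{4}\right)} = - \frac{41}{- \frac{1}{8}} = - 41 \left(-8\right) = \left(-1\right) \left(-328\right) = 328$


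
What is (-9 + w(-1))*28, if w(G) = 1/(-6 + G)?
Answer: -256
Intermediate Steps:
(-9 + w(-1))*28 = (-9 + 1/(-6 - 1))*28 = (-9 + 1/(-7))*28 = (-9 - 1/7)*28 = -64/7*28 = -256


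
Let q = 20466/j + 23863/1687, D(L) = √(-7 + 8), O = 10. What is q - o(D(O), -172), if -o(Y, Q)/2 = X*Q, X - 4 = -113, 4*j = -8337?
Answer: 25115430747/669739 ≈ 37500.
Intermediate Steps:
j = -8337/4 (j = (¼)*(-8337) = -8337/4 ≈ -2084.3)
X = -109 (X = 4 - 113 = -109)
D(L) = 1 (D(L) = √1 = 1)
o(Y, Q) = 218*Q (o(Y, Q) = -(-218)*Q = 218*Q)
q = 2897203/669739 (q = 20466/(-8337/4) + 23863/1687 = 20466*(-4/8337) + 23863*(1/1687) = -27288/2779 + 3409/241 = 2897203/669739 ≈ 4.3259)
q - o(D(O), -172) = 2897203/669739 - 218*(-172) = 2897203/669739 - 1*(-37496) = 2897203/669739 + 37496 = 25115430747/669739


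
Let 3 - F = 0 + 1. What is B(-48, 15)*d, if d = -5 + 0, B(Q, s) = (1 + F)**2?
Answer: -45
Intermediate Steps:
F = 2 (F = 3 - (0 + 1) = 3 - 1*1 = 3 - 1 = 2)
B(Q, s) = 9 (B(Q, s) = (1 + 2)**2 = 3**2 = 9)
d = -5
B(-48, 15)*d = 9*(-5) = -45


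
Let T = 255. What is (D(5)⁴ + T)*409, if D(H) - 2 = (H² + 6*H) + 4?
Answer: 5663053264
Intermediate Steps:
D(H) = 6 + H² + 6*H (D(H) = 2 + ((H² + 6*H) + 4) = 2 + (4 + H² + 6*H) = 6 + H² + 6*H)
(D(5)⁴ + T)*409 = ((6 + 5² + 6*5)⁴ + 255)*409 = ((6 + 25 + 30)⁴ + 255)*409 = (61⁴ + 255)*409 = (13845841 + 255)*409 = 13846096*409 = 5663053264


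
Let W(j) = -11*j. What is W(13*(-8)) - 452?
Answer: 692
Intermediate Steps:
W(13*(-8)) - 452 = -143*(-8) - 452 = -11*(-104) - 452 = 1144 - 452 = 692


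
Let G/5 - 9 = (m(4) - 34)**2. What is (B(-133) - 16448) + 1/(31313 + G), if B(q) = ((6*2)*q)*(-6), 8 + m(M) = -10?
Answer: -308401615/44878 ≈ -6872.0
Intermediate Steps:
m(M) = -18 (m(M) = -8 - 10 = -18)
B(q) = -72*q (B(q) = (12*q)*(-6) = -72*q)
G = 13565 (G = 45 + 5*(-18 - 34)**2 = 45 + 5*(-52)**2 = 45 + 5*2704 = 45 + 13520 = 13565)
(B(-133) - 16448) + 1/(31313 + G) = (-72*(-133) - 16448) + 1/(31313 + 13565) = (9576 - 16448) + 1/44878 = -6872 + 1/44878 = -308401615/44878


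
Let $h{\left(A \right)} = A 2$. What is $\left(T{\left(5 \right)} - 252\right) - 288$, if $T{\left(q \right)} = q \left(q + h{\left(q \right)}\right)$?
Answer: $-465$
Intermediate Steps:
$h{\left(A \right)} = 2 A$
$T{\left(q \right)} = 3 q^{2}$ ($T{\left(q \right)} = q \left(q + 2 q\right) = q 3 q = 3 q^{2}$)
$\left(T{\left(5 \right)} - 252\right) - 288 = \left(3 \cdot 5^{2} - 252\right) - 288 = \left(3 \cdot 25 - 252\right) - 288 = \left(75 - 252\right) - 288 = -177 - 288 = -465$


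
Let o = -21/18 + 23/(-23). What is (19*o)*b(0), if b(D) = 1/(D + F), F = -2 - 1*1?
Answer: 247/18 ≈ 13.722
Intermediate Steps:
o = -13/6 (o = -21*1/18 + 23*(-1/23) = -7/6 - 1 = -13/6 ≈ -2.1667)
F = -3 (F = -2 - 1 = -3)
b(D) = 1/(-3 + D) (b(D) = 1/(D - 3) = 1/(-3 + D))
(19*o)*b(0) = (19*(-13/6))/(-3 + 0) = -247/6/(-3) = -247/6*(-1/3) = 247/18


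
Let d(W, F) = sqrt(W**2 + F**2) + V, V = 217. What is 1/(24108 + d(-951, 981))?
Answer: 24325/589838863 - 3*sqrt(207418)/589838863 ≈ 3.8924e-5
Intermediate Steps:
d(W, F) = 217 + sqrt(F**2 + W**2) (d(W, F) = sqrt(W**2 + F**2) + 217 = sqrt(F**2 + W**2) + 217 = 217 + sqrt(F**2 + W**2))
1/(24108 + d(-951, 981)) = 1/(24108 + (217 + sqrt(981**2 + (-951)**2))) = 1/(24108 + (217 + sqrt(962361 + 904401))) = 1/(24108 + (217 + sqrt(1866762))) = 1/(24108 + (217 + 3*sqrt(207418))) = 1/(24325 + 3*sqrt(207418))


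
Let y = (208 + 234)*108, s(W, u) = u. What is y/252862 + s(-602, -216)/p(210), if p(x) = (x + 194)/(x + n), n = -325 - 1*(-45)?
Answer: 480319848/12769531 ≈ 37.615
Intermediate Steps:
n = -280 (n = -325 + 45 = -280)
y = 47736 (y = 442*108 = 47736)
p(x) = (194 + x)/(-280 + x) (p(x) = (x + 194)/(x - 280) = (194 + x)/(-280 + x))
y/252862 + s(-602, -216)/p(210) = 47736/252862 - 216*(-280 + 210)/(194 + 210) = 47736*(1/252862) - 216/(404/(-70)) = 23868/126431 - 216/((-1/70*404)) = 23868/126431 - 216/(-202/35) = 23868/126431 - 216*(-35/202) = 23868/126431 + 3780/101 = 480319848/12769531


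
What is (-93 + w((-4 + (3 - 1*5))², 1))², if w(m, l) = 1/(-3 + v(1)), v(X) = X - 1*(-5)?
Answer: 77284/9 ≈ 8587.1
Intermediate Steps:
v(X) = 5 + X (v(X) = X + 5 = 5 + X)
w(m, l) = ⅓ (w(m, l) = 1/(-3 + (5 + 1)) = 1/(-3 + 6) = 1/3 = ⅓)
(-93 + w((-4 + (3 - 1*5))², 1))² = (-93 + ⅓)² = (-278/3)² = 77284/9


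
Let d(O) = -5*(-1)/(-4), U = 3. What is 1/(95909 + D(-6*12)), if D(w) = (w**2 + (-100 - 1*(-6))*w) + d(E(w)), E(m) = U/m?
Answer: 4/431439 ≈ 9.2713e-6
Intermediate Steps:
E(m) = 3/m
d(O) = -5/4 (d(O) = 5*(-1/4) = -5/4)
D(w) = -5/4 + w**2 - 94*w (D(w) = (w**2 + (-100 - 1*(-6))*w) - 5/4 = (w**2 + (-100 + 6)*w) - 5/4 = (w**2 - 94*w) - 5/4 = -5/4 + w**2 - 94*w)
1/(95909 + D(-6*12)) = 1/(95909 + (-5/4 + (-6*12)**2 - (-564)*12)) = 1/(95909 + (-5/4 + (-72)**2 - 94*(-72))) = 1/(95909 + (-5/4 + 5184 + 6768)) = 1/(95909 + 47803/4) = 1/(431439/4) = 4/431439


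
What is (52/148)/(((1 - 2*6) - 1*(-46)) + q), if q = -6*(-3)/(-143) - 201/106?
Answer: 197054/18495523 ≈ 0.010654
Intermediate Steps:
q = -30651/15158 (q = 18*(-1/143) - 201*1/106 = -18/143 - 201/106 = -30651/15158 ≈ -2.0221)
(52/148)/(((1 - 2*6) - 1*(-46)) + q) = (52/148)/(((1 - 2*6) - 1*(-46)) - 30651/15158) = (52*(1/148))/(((1 - 12) + 46) - 30651/15158) = (13/37)/((-11 + 46) - 30651/15158) = (13/37)/(35 - 30651/15158) = (13/37)/(499879/15158) = (15158/499879)*(13/37) = 197054/18495523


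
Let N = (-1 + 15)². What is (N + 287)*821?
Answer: 396543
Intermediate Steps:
N = 196 (N = 14² = 196)
(N + 287)*821 = (196 + 287)*821 = 483*821 = 396543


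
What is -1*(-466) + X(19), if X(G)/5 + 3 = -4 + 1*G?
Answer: 526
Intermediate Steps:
X(G) = -35 + 5*G (X(G) = -15 + 5*(-4 + 1*G) = -15 + 5*(-4 + G) = -15 + (-20 + 5*G) = -35 + 5*G)
-1*(-466) + X(19) = -1*(-466) + (-35 + 5*19) = 466 + (-35 + 95) = 466 + 60 = 526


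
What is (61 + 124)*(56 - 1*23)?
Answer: 6105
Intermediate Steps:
(61 + 124)*(56 - 1*23) = 185*(56 - 23) = 185*33 = 6105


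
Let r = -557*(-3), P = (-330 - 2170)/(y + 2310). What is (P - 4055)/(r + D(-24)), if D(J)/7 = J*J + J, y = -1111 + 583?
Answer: -722851/986337 ≈ -0.73286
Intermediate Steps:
y = -528
P = -1250/891 (P = (-330 - 2170)/(-528 + 2310) = -2500/1782 = -2500*1/1782 = -1250/891 ≈ -1.4029)
D(J) = 7*J + 7*J² (D(J) = 7*(J*J + J) = 7*(J² + J) = 7*(J + J²) = 7*J + 7*J²)
r = 1671
(P - 4055)/(r + D(-24)) = (-1250/891 - 4055)/(1671 + 7*(-24)*(1 - 24)) = -3614255/(891*(1671 + 7*(-24)*(-23))) = -3614255/(891*(1671 + 3864)) = -3614255/891/5535 = -3614255/891*1/5535 = -722851/986337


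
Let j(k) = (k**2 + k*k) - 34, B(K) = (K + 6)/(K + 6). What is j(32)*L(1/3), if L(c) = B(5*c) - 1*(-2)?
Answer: 6042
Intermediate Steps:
B(K) = 1 (B(K) = (6 + K)/(6 + K) = 1)
j(k) = -34 + 2*k**2 (j(k) = (k**2 + k**2) - 34 = 2*k**2 - 34 = -34 + 2*k**2)
L(c) = 3 (L(c) = 1 - 1*(-2) = 1 + 2 = 3)
j(32)*L(1/3) = (-34 + 2*32**2)*3 = (-34 + 2*1024)*3 = (-34 + 2048)*3 = 2014*3 = 6042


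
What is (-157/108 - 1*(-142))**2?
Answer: 230402041/11664 ≈ 19753.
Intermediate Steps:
(-157/108 - 1*(-142))**2 = (-157*1/108 + 142)**2 = (-157/108 + 142)**2 = (15179/108)**2 = 230402041/11664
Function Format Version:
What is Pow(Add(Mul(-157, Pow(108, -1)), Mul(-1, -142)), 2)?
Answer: Rational(230402041, 11664) ≈ 19753.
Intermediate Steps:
Pow(Add(Mul(-157, Pow(108, -1)), Mul(-1, -142)), 2) = Pow(Add(Mul(-157, Rational(1, 108)), 142), 2) = Pow(Add(Rational(-157, 108), 142), 2) = Pow(Rational(15179, 108), 2) = Rational(230402041, 11664)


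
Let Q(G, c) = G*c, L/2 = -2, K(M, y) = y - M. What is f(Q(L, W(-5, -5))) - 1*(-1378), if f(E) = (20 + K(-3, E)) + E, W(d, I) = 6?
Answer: 1353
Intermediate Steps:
L = -4 (L = 2*(-2) = -4)
f(E) = 23 + 2*E (f(E) = (20 + (E - 1*(-3))) + E = (20 + (E + 3)) + E = (20 + (3 + E)) + E = (23 + E) + E = 23 + 2*E)
f(Q(L, W(-5, -5))) - 1*(-1378) = (23 + 2*(-4*6)) - 1*(-1378) = (23 + 2*(-24)) + 1378 = (23 - 48) + 1378 = -25 + 1378 = 1353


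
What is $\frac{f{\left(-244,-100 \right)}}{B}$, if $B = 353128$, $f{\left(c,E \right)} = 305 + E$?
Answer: $\frac{205}{353128} \approx 0.00058053$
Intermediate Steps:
$\frac{f{\left(-244,-100 \right)}}{B} = \frac{305 - 100}{353128} = 205 \cdot \frac{1}{353128} = \frac{205}{353128}$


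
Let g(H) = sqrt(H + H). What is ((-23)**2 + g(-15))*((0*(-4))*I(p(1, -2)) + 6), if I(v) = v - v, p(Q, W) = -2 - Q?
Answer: 3174 + 6*I*sqrt(30) ≈ 3174.0 + 32.863*I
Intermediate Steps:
I(v) = 0
g(H) = sqrt(2)*sqrt(H) (g(H) = sqrt(2*H) = sqrt(2)*sqrt(H))
((-23)**2 + g(-15))*((0*(-4))*I(p(1, -2)) + 6) = ((-23)**2 + sqrt(2)*sqrt(-15))*((0*(-4))*0 + 6) = (529 + sqrt(2)*(I*sqrt(15)))*(0*0 + 6) = (529 + I*sqrt(30))*(0 + 6) = (529 + I*sqrt(30))*6 = 3174 + 6*I*sqrt(30)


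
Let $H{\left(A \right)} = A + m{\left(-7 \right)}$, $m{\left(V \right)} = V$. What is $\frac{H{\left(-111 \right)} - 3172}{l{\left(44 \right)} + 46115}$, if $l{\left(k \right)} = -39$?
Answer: $- \frac{1645}{23038} \approx -0.071404$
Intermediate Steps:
$H{\left(A \right)} = -7 + A$ ($H{\left(A \right)} = A - 7 = -7 + A$)
$\frac{H{\left(-111 \right)} - 3172}{l{\left(44 \right)} + 46115} = \frac{\left(-7 - 111\right) - 3172}{-39 + 46115} = \frac{-118 - 3172}{46076} = \left(-3290\right) \frac{1}{46076} = - \frac{1645}{23038}$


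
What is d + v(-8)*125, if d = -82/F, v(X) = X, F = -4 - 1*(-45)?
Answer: -1002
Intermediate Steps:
F = 41 (F = -4 + 45 = 41)
d = -2 (d = -82/41 = -82*1/41 = -2)
d + v(-8)*125 = -2 - 8*125 = -2 - 1000 = -1002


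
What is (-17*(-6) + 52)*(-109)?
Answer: -16786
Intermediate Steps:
(-17*(-6) + 52)*(-109) = (102 + 52)*(-109) = 154*(-109) = -16786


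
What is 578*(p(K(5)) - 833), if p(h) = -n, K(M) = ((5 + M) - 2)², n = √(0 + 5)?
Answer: -481474 - 578*√5 ≈ -4.8277e+5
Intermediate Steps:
n = √5 ≈ 2.2361
K(M) = (3 + M)²
p(h) = -√5
578*(p(K(5)) - 833) = 578*(-√5 - 833) = 578*(-833 - √5) = -481474 - 578*√5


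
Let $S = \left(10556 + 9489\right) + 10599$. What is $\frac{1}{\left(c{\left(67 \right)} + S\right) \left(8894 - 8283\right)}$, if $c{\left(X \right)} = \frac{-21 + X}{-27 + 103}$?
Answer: $\frac{38}{711506445} \approx 5.3408 \cdot 10^{-8}$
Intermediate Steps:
$c{\left(X \right)} = - \frac{21}{76} + \frac{X}{76}$ ($c{\left(X \right)} = \frac{-21 + X}{76} = \left(-21 + X\right) \frac{1}{76} = - \frac{21}{76} + \frac{X}{76}$)
$S = 30644$ ($S = 20045 + 10599 = 30644$)
$\frac{1}{\left(c{\left(67 \right)} + S\right) \left(8894 - 8283\right)} = \frac{1}{\left(\left(- \frac{21}{76} + \frac{1}{76} \cdot 67\right) + 30644\right) \left(8894 - 8283\right)} = \frac{1}{\left(\left(- \frac{21}{76} + \frac{67}{76}\right) + 30644\right) \left(8894 - 8283\right)} = \frac{1}{\left(\frac{23}{38} + 30644\right) 611} = \frac{1}{\frac{1164495}{38} \cdot 611} = \frac{1}{\frac{711506445}{38}} = \frac{38}{711506445}$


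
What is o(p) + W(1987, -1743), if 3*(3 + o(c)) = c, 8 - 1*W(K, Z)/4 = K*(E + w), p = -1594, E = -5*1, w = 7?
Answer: -49195/3 ≈ -16398.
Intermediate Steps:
E = -5
W(K, Z) = 32 - 8*K (W(K, Z) = 32 - 4*K*(-5 + 7) = 32 - 4*K*2 = 32 - 8*K)
o(c) = -3 + c/3
o(p) + W(1987, -1743) = (-3 + (⅓)*(-1594)) + (32 - 8*1987) = (-3 - 1594/3) + (32 - 15896) = -1603/3 - 15864 = -49195/3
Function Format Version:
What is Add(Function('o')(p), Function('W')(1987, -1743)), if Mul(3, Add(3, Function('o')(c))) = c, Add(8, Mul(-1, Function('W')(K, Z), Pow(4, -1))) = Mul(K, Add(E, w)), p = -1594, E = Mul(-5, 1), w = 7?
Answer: Rational(-49195, 3) ≈ -16398.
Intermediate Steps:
E = -5
Function('W')(K, Z) = Add(32, Mul(-8, K)) (Function('W')(K, Z) = Add(32, Mul(-4, Mul(K, Add(-5, 7)))) = Add(32, Mul(-4, Mul(K, 2))) = Add(32, Mul(-4, Mul(2, K))) = Add(32, Mul(-8, K)))
Function('o')(c) = Add(-3, Mul(Rational(1, 3), c))
Add(Function('o')(p), Function('W')(1987, -1743)) = Add(Add(-3, Mul(Rational(1, 3), -1594)), Add(32, Mul(-8, 1987))) = Add(Add(-3, Rational(-1594, 3)), Add(32, -15896)) = Add(Rational(-1603, 3), -15864) = Rational(-49195, 3)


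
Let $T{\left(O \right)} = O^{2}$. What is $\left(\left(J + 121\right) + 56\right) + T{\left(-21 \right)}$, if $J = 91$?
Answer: $709$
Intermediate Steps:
$\left(\left(J + 121\right) + 56\right) + T{\left(-21 \right)} = \left(\left(91 + 121\right) + 56\right) + \left(-21\right)^{2} = \left(212 + 56\right) + 441 = 268 + 441 = 709$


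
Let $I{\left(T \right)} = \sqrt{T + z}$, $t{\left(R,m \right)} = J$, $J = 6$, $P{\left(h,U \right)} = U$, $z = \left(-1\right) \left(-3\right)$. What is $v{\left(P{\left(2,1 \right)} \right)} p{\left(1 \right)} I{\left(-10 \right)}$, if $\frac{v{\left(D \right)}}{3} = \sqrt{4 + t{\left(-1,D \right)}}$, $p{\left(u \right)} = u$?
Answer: $3 i \sqrt{70} \approx 25.1 i$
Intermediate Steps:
$z = 3$
$t{\left(R,m \right)} = 6$
$I{\left(T \right)} = \sqrt{3 + T}$ ($I{\left(T \right)} = \sqrt{T + 3} = \sqrt{3 + T}$)
$v{\left(D \right)} = 3 \sqrt{10}$ ($v{\left(D \right)} = 3 \sqrt{4 + 6} = 3 \sqrt{10}$)
$v{\left(P{\left(2,1 \right)} \right)} p{\left(1 \right)} I{\left(-10 \right)} = 3 \sqrt{10} \cdot 1 \sqrt{3 - 10} = 3 \sqrt{10} \sqrt{-7} = 3 \sqrt{10} i \sqrt{7} = 3 i \sqrt{70}$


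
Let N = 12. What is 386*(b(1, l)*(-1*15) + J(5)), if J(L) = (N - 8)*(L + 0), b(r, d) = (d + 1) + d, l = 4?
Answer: -44390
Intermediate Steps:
b(r, d) = 1 + 2*d (b(r, d) = (1 + d) + d = 1 + 2*d)
J(L) = 4*L (J(L) = (12 - 8)*(L + 0) = 4*L)
386*(b(1, l)*(-1*15) + J(5)) = 386*((1 + 2*4)*(-1*15) + 4*5) = 386*((1 + 8)*(-15) + 20) = 386*(9*(-15) + 20) = 386*(-135 + 20) = 386*(-115) = -44390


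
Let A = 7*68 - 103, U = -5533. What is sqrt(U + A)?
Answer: 2*I*sqrt(1290) ≈ 71.833*I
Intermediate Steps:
A = 373 (A = 476 - 103 = 373)
sqrt(U + A) = sqrt(-5533 + 373) = sqrt(-5160) = 2*I*sqrt(1290)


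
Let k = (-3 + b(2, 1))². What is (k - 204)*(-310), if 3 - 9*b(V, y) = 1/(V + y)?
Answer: 44449970/729 ≈ 60974.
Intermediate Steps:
b(V, y) = ⅓ - 1/(9*(V + y))
k = 5329/729 (k = (-3 + (-⅑ + (⅓)*2 + (⅓)*1)/(2 + 1))² = (-3 + (-⅑ + ⅔ + ⅓)/3)² = (-3 + (⅓)*(8/9))² = (-3 + 8/27)² = (-73/27)² = 5329/729 ≈ 7.3100)
(k - 204)*(-310) = (5329/729 - 204)*(-310) = -143387/729*(-310) = 44449970/729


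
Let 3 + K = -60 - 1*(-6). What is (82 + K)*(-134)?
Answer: -3350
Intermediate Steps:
K = -57 (K = -3 + (-60 - 1*(-6)) = -3 + (-60 + 6) = -3 - 54 = -57)
(82 + K)*(-134) = (82 - 57)*(-134) = 25*(-134) = -3350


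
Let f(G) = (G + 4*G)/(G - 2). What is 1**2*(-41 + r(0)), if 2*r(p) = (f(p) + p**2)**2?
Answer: -41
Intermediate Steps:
f(G) = 5*G/(-2 + G) (f(G) = (5*G)/(-2 + G) = 5*G/(-2 + G))
r(p) = (p**2 + 5*p/(-2 + p))**2/2 (r(p) = (5*p/(-2 + p) + p**2)**2/2 = (p**2 + 5*p/(-2 + p))**2/2)
1**2*(-41 + r(0)) = 1**2*(-41 + (1/2)*0**2*(5 + 0*(-2 + 0))**2/(-2 + 0)**2) = 1*(-41 + (1/2)*0*(5 + 0*(-2))**2/(-2)**2) = 1*(-41 + (1/2)*0*(1/4)*(5 + 0)**2) = 1*(-41 + (1/2)*0*(1/4)*5**2) = 1*(-41 + (1/2)*0*(1/4)*25) = 1*(-41 + 0) = 1*(-41) = -41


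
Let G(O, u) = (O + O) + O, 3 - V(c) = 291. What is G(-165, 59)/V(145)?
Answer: 55/32 ≈ 1.7188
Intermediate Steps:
V(c) = -288 (V(c) = 3 - 1*291 = 3 - 291 = -288)
G(O, u) = 3*O (G(O, u) = 2*O + O = 3*O)
G(-165, 59)/V(145) = (3*(-165))/(-288) = -495*(-1/288) = 55/32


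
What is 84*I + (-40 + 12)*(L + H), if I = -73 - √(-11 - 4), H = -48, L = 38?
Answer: -5852 - 84*I*√15 ≈ -5852.0 - 325.33*I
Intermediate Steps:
I = -73 - I*√15 (I = -73 - √(-15) = -73 - I*√15 ≈ -73.0 - 3.873*I)
84*I + (-40 + 12)*(L + H) = 84*(-73 - I*√15) + (-40 + 12)*(38 - 48) = (-6132 - 84*I*√15) - 28*(-10) = (-6132 - 84*I*√15) + 280 = -5852 - 84*I*√15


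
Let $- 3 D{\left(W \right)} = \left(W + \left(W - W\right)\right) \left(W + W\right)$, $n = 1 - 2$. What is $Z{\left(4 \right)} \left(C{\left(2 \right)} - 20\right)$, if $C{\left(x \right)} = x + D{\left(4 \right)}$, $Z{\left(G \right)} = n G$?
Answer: $\frac{344}{3} \approx 114.67$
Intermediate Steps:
$n = -1$
$D{\left(W \right)} = - \frac{2 W^{2}}{3}$ ($D{\left(W \right)} = - \frac{\left(W + \left(W - W\right)\right) \left(W + W\right)}{3} = - \frac{\left(W + 0\right) 2 W}{3} = - \frac{W 2 W}{3} = - \frac{2 W^{2}}{3}$)
$Z{\left(G \right)} = - G$
$C{\left(x \right)} = - \frac{32}{3} + x$ ($C{\left(x \right)} = x - \frac{2 \cdot 4^{2}}{3} = x - \frac{32}{3} = - \frac{32}{3} + x$)
$Z{\left(4 \right)} \left(C{\left(2 \right)} - 20\right) = \left(-1\right) 4 \left(\left(- \frac{32}{3} + 2\right) - 20\right) = - 4 \left(- \frac{26}{3} - 20\right) = \left(-4\right) \left(- \frac{86}{3}\right) = \frac{344}{3}$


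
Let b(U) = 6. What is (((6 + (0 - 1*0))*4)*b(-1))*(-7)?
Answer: -1008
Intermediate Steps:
(((6 + (0 - 1*0))*4)*b(-1))*(-7) = (((6 + (0 - 1*0))*4)*6)*(-7) = (((6 + (0 + 0))*4)*6)*(-7) = (((6 + 0)*4)*6)*(-7) = ((6*4)*6)*(-7) = (24*6)*(-7) = 144*(-7) = -1008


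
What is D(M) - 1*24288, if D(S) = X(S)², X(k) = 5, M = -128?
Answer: -24263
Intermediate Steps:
D(S) = 25 (D(S) = 5² = 25)
D(M) - 1*24288 = 25 - 1*24288 = 25 - 24288 = -24263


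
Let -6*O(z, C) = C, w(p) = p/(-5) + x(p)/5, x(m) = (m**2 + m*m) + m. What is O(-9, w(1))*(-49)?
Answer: 49/15 ≈ 3.2667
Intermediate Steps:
x(m) = m + 2*m**2 (x(m) = (m**2 + m**2) + m = 2*m**2 + m = m + 2*m**2)
w(p) = -p/5 + p*(1 + 2*p)/5 (w(p) = p/(-5) + (p*(1 + 2*p))/5 = p*(-1/5) + (p*(1 + 2*p))*(1/5) = -p/5 + p*(1 + 2*p)/5)
O(z, C) = -C/6
O(-9, w(1))*(-49) = -1**2/15*(-49) = -1/15*(-49) = 49/15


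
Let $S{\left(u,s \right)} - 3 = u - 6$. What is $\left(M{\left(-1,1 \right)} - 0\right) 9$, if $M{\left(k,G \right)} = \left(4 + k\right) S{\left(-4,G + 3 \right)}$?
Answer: $-189$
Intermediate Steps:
$S{\left(u,s \right)} = -3 + u$ ($S{\left(u,s \right)} = 3 + \left(u - 6\right) = 3 + \left(-6 + u\right) = -3 + u$)
$M{\left(k,G \right)} = -28 - 7 k$ ($M{\left(k,G \right)} = \left(4 + k\right) \left(-3 - 4\right) = \left(4 + k\right) \left(-7\right) = -28 - 7 k$)
$\left(M{\left(-1,1 \right)} - 0\right) 9 = \left(\left(-28 - -7\right) - 0\right) 9 = \left(\left(-28 + 7\right) + 0\right) 9 = \left(-21 + 0\right) 9 = \left(-21\right) 9 = -189$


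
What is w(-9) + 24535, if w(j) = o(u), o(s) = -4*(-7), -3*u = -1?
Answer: 24563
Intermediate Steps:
u = ⅓ (u = -⅓*(-1) = ⅓ ≈ 0.33333)
o(s) = 28
w(j) = 28
w(-9) + 24535 = 28 + 24535 = 24563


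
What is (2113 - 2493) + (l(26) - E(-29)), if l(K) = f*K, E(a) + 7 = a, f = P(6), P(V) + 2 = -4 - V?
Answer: -656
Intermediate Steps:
P(V) = -6 - V (P(V) = -2 + (-4 - V) = -6 - V)
f = -12 (f = -6 - 1*6 = -6 - 6 = -12)
E(a) = -7 + a
l(K) = -12*K
(2113 - 2493) + (l(26) - E(-29)) = (2113 - 2493) + (-12*26 - (-7 - 29)) = -380 + (-312 - 1*(-36)) = -380 + (-312 + 36) = -380 - 276 = -656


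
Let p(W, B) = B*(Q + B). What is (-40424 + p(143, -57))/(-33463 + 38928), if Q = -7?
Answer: -36776/5465 ≈ -6.7294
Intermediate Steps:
p(W, B) = B*(-7 + B)
(-40424 + p(143, -57))/(-33463 + 38928) = (-40424 - 57*(-7 - 57))/(-33463 + 38928) = (-40424 - 57*(-64))/5465 = (-40424 + 3648)*(1/5465) = -36776*1/5465 = -36776/5465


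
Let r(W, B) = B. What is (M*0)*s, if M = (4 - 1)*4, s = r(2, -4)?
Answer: 0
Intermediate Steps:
s = -4
M = 12 (M = 3*4 = 12)
(M*0)*s = (12*0)*(-4) = 0*(-4) = 0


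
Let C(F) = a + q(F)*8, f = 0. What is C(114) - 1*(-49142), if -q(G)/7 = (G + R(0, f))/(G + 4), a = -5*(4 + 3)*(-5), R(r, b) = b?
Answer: 2906511/59 ≈ 49263.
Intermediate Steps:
a = 175 (a = -5*7*(-5) = -35*(-5) = 175)
q(G) = -7*G/(4 + G) (q(G) = -7*(G + 0)/(G + 4) = -7*G/(4 + G))
C(F) = 175 - 56*F/(4 + F) (C(F) = 175 - 7*F/(4 + F)*8 = 175 - 56*F/(4 + F))
C(114) - 1*(-49142) = 7*(100 + 17*114)/(4 + 114) - 1*(-49142) = 7*(100 + 1938)/118 + 49142 = 7*(1/118)*2038 + 49142 = 7133/59 + 49142 = 2906511/59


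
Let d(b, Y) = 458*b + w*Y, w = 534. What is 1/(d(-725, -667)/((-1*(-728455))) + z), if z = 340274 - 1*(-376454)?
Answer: 728455/522103407012 ≈ 1.3952e-6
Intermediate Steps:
d(b, Y) = 458*b + 534*Y
z = 716728 (z = 340274 + 376454 = 716728)
1/(d(-725, -667)/((-1*(-728455))) + z) = 1/((458*(-725) + 534*(-667))/((-1*(-728455))) + 716728) = 1/((-332050 - 356178)/728455 + 716728) = 1/(-688228*1/728455 + 716728) = 1/(-688228/728455 + 716728) = 1/(522103407012/728455) = 728455/522103407012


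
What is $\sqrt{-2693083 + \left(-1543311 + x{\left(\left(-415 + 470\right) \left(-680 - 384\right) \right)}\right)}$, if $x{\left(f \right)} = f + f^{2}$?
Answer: $\sqrt{3420295486} \approx 58483.0$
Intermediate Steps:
$\sqrt{-2693083 + \left(-1543311 + x{\left(\left(-415 + 470\right) \left(-680 - 384\right) \right)}\right)} = \sqrt{-2693083 - \left(1543311 - \left(-415 + 470\right) \left(-680 - 384\right) \left(1 + \left(-415 + 470\right) \left(-680 - 384\right)\right)\right)} = \sqrt{-2693083 - \left(1543311 - 55 \left(-1064\right) \left(1 + 55 \left(-1064\right)\right)\right)} = \sqrt{-2693083 - \left(1543311 + 58520 \left(1 - 58520\right)\right)} = \sqrt{-2693083 - -3422988569} = \sqrt{-2693083 + \left(-1543311 + 3424531880\right)} = \sqrt{-2693083 + 3422988569} = \sqrt{3420295486}$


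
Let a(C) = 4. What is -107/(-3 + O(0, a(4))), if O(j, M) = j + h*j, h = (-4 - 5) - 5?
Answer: 107/3 ≈ 35.667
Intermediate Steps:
h = -14 (h = -9 - 5 = -14)
O(j, M) = -13*j (O(j, M) = j - 14*j = -13*j)
-107/(-3 + O(0, a(4))) = -107/(-3 - 13*0) = -107/(-3 + 0) = -107/(-3) = -107*(-⅓) = 107/3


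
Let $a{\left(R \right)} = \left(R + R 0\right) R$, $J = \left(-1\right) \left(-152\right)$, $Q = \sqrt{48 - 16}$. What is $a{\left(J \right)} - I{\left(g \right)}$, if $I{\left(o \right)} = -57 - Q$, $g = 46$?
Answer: $23161 + 4 \sqrt{2} \approx 23167.0$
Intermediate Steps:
$Q = 4 \sqrt{2}$ ($Q = \sqrt{32} = 4 \sqrt{2} \approx 5.6569$)
$J = 152$
$a{\left(R \right)} = R^{2}$ ($a{\left(R \right)} = \left(R + 0\right) R = R R = R^{2}$)
$I{\left(o \right)} = -57 - 4 \sqrt{2}$
$a{\left(J \right)} - I{\left(g \right)} = 152^{2} - \left(-57 - 4 \sqrt{2}\right) = 23104 + \left(57 + 4 \sqrt{2}\right) = 23161 + 4 \sqrt{2}$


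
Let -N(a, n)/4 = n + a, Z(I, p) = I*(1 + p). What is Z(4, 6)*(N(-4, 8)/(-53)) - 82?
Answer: -3898/53 ≈ -73.547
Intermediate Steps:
N(a, n) = -4*a - 4*n (N(a, n) = -4*(n + a) = -4*(a + n) = -4*a - 4*n)
Z(4, 6)*(N(-4, 8)/(-53)) - 82 = (4*(1 + 6))*((-4*(-4) - 4*8)/(-53)) - 82 = (4*7)*((16 - 32)*(-1/53)) - 82 = 28*(-16*(-1/53)) - 82 = 28*(16/53) - 82 = 448/53 - 82 = -3898/53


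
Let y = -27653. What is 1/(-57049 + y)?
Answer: -1/84702 ≈ -1.1806e-5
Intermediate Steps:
1/(-57049 + y) = 1/(-57049 - 27653) = 1/(-84702) = -1/84702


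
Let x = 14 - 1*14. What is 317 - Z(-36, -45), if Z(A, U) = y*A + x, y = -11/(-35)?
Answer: 11491/35 ≈ 328.31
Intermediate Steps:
y = 11/35 (y = -11*(-1/35) = 11/35 ≈ 0.31429)
x = 0 (x = 14 - 14 = 0)
Z(A, U) = 11*A/35 (Z(A, U) = 11*A/35 + 0 = 11*A/35)
317 - Z(-36, -45) = 317 - 11*(-36)/35 = 317 - 1*(-396/35) = 317 + 396/35 = 11491/35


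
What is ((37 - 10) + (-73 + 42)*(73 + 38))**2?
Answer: 11655396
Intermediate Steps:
((37 - 10) + (-73 + 42)*(73 + 38))**2 = (27 - 31*111)**2 = (27 - 3441)**2 = (-3414)**2 = 11655396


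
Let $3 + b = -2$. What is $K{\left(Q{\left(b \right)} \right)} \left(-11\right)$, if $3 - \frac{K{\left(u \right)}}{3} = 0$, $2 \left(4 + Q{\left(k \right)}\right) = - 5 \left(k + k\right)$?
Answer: $-99$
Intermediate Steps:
$b = -5$ ($b = -3 - 2 = -5$)
$Q{\left(k \right)} = -4 - 5 k$ ($Q{\left(k \right)} = -4 + \frac{\left(-5\right) \left(k + k\right)}{2} = -4 + \frac{\left(-5\right) 2 k}{2} = -4 + \frac{\left(-10\right) k}{2} = -4 - 5 k$)
$K{\left(u \right)} = 9$ ($K{\left(u \right)} = 9 - 0 = 9 + 0 = 9$)
$K{\left(Q{\left(b \right)} \right)} \left(-11\right) = 9 \left(-11\right) = -99$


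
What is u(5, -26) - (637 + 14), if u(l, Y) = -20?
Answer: -671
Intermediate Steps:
u(5, -26) - (637 + 14) = -20 - (637 + 14) = -20 - 1*651 = -20 - 651 = -671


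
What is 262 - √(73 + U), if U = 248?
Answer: 262 - √321 ≈ 244.08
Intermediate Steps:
262 - √(73 + U) = 262 - √(73 + 248) = 262 - √321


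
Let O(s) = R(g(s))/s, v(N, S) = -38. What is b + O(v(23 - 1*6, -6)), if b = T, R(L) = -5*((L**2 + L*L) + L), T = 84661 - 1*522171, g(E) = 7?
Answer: -16624855/38 ≈ -4.3750e+5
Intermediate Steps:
T = -437510 (T = 84661 - 522171 = -437510)
R(L) = -10*L**2 - 5*L (R(L) = -5*((L**2 + L**2) + L) = -5*(2*L**2 + L) = -5*(L + 2*L**2) = -10*L**2 - 5*L)
b = -437510
O(s) = -525/s (O(s) = (-5*7*(1 + 2*7))/s = (-5*7*(1 + 14))/s = (-5*7*15)/s = -525/s)
b + O(v(23 - 1*6, -6)) = -437510 - 525/(-38) = -437510 - 525*(-1/38) = -437510 + 525/38 = -16624855/38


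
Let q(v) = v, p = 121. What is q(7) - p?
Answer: -114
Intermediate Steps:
q(7) - p = 7 - 1*121 = 7 - 121 = -114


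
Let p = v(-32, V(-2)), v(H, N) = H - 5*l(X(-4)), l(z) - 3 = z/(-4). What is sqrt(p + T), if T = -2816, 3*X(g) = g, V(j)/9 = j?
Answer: I*sqrt(25782)/3 ≈ 53.523*I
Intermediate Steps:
V(j) = 9*j
X(g) = g/3
l(z) = 3 - z/4 (l(z) = 3 + z/(-4) = 3 + z*(-1/4) = 3 - z/4)
v(H, N) = -50/3 + H (v(H, N) = H - 5*(3 - (-4)/12) = H - 5*(3 - 1/4*(-4/3)) = H - 5*(3 + 1/3) = H - 5*10/3 = H - 50/3 = -50/3 + H)
p = -146/3 (p = -50/3 - 32 = -146/3 ≈ -48.667)
sqrt(p + T) = sqrt(-146/3 - 2816) = sqrt(-8594/3) = I*sqrt(25782)/3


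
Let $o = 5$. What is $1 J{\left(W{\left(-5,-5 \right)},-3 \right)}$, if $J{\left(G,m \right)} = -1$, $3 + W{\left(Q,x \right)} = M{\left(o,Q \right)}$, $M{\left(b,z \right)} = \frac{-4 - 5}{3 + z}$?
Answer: $-1$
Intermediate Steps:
$M{\left(b,z \right)} = - \frac{9}{3 + z}$
$W{\left(Q,x \right)} = -3 - \frac{9}{3 + Q}$
$1 J{\left(W{\left(-5,-5 \right)},-3 \right)} = 1 \left(-1\right) = -1$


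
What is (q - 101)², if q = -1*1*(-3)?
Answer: 9604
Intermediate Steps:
q = 3 (q = -1*(-3) = 3)
(q - 101)² = (3 - 101)² = (-98)² = 9604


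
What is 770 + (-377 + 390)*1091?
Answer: 14953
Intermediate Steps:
770 + (-377 + 390)*1091 = 770 + 13*1091 = 770 + 14183 = 14953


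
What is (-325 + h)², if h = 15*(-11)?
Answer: 240100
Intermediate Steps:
h = -165
(-325 + h)² = (-325 - 165)² = (-490)² = 240100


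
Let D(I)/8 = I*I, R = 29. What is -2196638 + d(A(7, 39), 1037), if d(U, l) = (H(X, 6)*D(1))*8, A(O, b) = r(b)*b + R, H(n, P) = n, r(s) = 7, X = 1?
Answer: -2196574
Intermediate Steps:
D(I) = 8*I² (D(I) = 8*(I*I) = 8*I²)
A(O, b) = 29 + 7*b (A(O, b) = 7*b + 29 = 29 + 7*b)
d(U, l) = 64 (d(U, l) = (1*(8*1²))*8 = (1*(8*1))*8 = (1*8)*8 = 8*8 = 64)
-2196638 + d(A(7, 39), 1037) = -2196638 + 64 = -2196574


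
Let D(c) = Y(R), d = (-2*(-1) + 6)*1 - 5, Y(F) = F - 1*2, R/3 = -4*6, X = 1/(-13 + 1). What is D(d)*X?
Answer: 37/6 ≈ 6.1667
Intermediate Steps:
X = -1/12 (X = 1/(-12) = -1/12 ≈ -0.083333)
R = -72 (R = 3*(-4*6) = 3*(-24) = -72)
Y(F) = -2 + F (Y(F) = F - 2 = -2 + F)
d = 3 (d = (2 + 6)*1 - 5 = 8*1 - 5 = 8 - 5 = 3)
D(c) = -74 (D(c) = -2 - 72 = -74)
D(d)*X = -74*(-1/12) = 37/6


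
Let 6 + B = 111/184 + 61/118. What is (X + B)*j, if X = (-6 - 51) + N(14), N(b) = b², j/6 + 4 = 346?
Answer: 746932617/2714 ≈ 2.7521e+5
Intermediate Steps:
j = 2052 (j = -24 + 6*346 = -24 + 2076 = 2052)
B = -52975/10856 (B = -6 + (111/184 + 61/118) = -6 + 12161/10856 = -52975/10856 ≈ -4.8798)
X = 139 (X = (-6 - 51) + 14² = -57 + 196 = 139)
(X + B)*j = (139 - 52975/10856)*2052 = (1456009/10856)*2052 = 746932617/2714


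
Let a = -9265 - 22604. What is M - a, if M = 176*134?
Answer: 55453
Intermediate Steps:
a = -31869
M = 23584
M - a = 23584 - 1*(-31869) = 23584 + 31869 = 55453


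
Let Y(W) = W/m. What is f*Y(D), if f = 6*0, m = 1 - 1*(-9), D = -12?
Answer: 0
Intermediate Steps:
m = 10 (m = 1 + 9 = 10)
Y(W) = W/10
f = 0
f*Y(D) = 0*((⅒)*(-12)) = 0*(-6/5) = 0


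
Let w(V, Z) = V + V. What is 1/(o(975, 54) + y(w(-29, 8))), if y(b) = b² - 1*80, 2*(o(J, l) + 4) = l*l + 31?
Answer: 2/9507 ≈ 0.00021037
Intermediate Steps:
w(V, Z) = 2*V
o(J, l) = 23/2 + l²/2 (o(J, l) = -4 + (l*l + 31)/2 = -4 + (l² + 31)/2 = -4 + (31 + l²)/2 = -4 + (31/2 + l²/2) = 23/2 + l²/2)
y(b) = -80 + b² (y(b) = b² - 80 = -80 + b²)
1/(o(975, 54) + y(w(-29, 8))) = 1/((23/2 + (½)*54²) + (-80 + (2*(-29))²)) = 1/((23/2 + (½)*2916) + (-80 + (-58)²)) = 1/((23/2 + 1458) + (-80 + 3364)) = 1/(2939/2 + 3284) = 1/(9507/2) = 2/9507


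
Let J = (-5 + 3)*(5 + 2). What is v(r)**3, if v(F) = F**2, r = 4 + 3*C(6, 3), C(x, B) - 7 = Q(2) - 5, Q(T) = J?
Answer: 1073741824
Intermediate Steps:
J = -14 (J = -2*7 = -14)
Q(T) = -14
C(x, B) = -12 (C(x, B) = 7 + (-14 - 5) = 7 - 19 = -12)
r = -32 (r = 4 + 3*(-12) = 4 - 36 = -32)
v(r)**3 = ((-32)**2)**3 = 1024**3 = 1073741824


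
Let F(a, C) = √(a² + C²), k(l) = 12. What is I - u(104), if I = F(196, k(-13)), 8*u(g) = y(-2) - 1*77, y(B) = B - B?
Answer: 77/8 + 4*√2410 ≈ 205.99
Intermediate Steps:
y(B) = 0
u(g) = -77/8 (u(g) = (0 - 1*77)/8 = (0 - 77)/8 = (⅛)*(-77) = -77/8)
F(a, C) = √(C² + a²)
I = 4*√2410 (I = √(12² + 196²) = √(144 + 38416) = √38560 = 4*√2410 ≈ 196.37)
I - u(104) = 4*√2410 - 1*(-77/8) = 4*√2410 + 77/8 = 77/8 + 4*√2410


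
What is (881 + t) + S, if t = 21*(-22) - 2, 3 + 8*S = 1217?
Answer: 2275/4 ≈ 568.75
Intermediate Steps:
S = 607/4 (S = -3/8 + (⅛)*1217 = -3/8 + 1217/8 = 607/4 ≈ 151.75)
t = -464 (t = -462 - 2 = -464)
(881 + t) + S = (881 - 464) + 607/4 = 417 + 607/4 = 2275/4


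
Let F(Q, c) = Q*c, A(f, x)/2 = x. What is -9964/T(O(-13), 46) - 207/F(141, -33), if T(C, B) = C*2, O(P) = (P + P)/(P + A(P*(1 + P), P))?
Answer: -3863518/517 ≈ -7473.0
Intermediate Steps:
A(f, x) = 2*x
O(P) = ⅔ (O(P) = (P + P)/(P + 2*P) = (2*P)/((3*P)) = (2*P)*(1/(3*P)) = ⅔)
T(C, B) = 2*C
-9964/T(O(-13), 46) - 207/F(141, -33) = -9964/(2*(⅔)) - 207/(141*(-33)) = -9964/4/3 - 207/(-4653) = -9964*¾ - 207*(-1/4653) = -7473 + 23/517 = -3863518/517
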